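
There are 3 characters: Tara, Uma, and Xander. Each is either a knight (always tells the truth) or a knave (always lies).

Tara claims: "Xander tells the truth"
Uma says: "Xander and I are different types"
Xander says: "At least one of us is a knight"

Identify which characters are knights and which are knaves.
Tara is a knave.
Uma is a knave.
Xander is a knave.

Verification:
- Tara (knave) says "Xander tells the truth" - this is FALSE (a lie) because Xander is a knave.
- Uma (knave) says "Xander and I are different types" - this is FALSE (a lie) because Uma is a knave and Xander is a knave.
- Xander (knave) says "At least one of us is a knight" - this is FALSE (a lie) because no one is a knight.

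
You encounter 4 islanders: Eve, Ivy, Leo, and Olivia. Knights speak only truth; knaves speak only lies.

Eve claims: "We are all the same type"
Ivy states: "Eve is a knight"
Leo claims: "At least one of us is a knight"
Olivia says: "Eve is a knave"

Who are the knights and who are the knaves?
Eve is a knave.
Ivy is a knave.
Leo is a knight.
Olivia is a knight.

Verification:
- Eve (knave) says "We are all the same type" - this is FALSE (a lie) because Leo and Olivia are knights and Eve and Ivy are knaves.
- Ivy (knave) says "Eve is a knight" - this is FALSE (a lie) because Eve is a knave.
- Leo (knight) says "At least one of us is a knight" - this is TRUE because Leo and Olivia are knights.
- Olivia (knight) says "Eve is a knave" - this is TRUE because Eve is a knave.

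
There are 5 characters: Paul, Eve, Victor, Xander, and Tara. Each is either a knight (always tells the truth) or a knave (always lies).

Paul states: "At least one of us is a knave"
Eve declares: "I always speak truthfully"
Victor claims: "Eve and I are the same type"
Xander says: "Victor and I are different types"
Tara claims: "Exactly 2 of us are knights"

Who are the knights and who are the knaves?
Paul is a knight.
Eve is a knight.
Victor is a knave.
Xander is a knight.
Tara is a knave.

Verification:
- Paul (knight) says "At least one of us is a knave" - this is TRUE because Victor and Tara are knaves.
- Eve (knight) says "I always speak truthfully" - this is TRUE because Eve is a knight.
- Victor (knave) says "Eve and I are the same type" - this is FALSE (a lie) because Victor is a knave and Eve is a knight.
- Xander (knight) says "Victor and I are different types" - this is TRUE because Xander is a knight and Victor is a knave.
- Tara (knave) says "Exactly 2 of us are knights" - this is FALSE (a lie) because there are 3 knights.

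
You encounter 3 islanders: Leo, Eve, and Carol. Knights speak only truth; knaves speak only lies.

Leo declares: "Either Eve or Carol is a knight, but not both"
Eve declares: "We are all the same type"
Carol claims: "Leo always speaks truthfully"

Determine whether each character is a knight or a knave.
Leo is a knight.
Eve is a knave.
Carol is a knight.

Verification:
- Leo (knight) says "Either Eve or Carol is a knight, but not both" - this is TRUE because Eve is a knave and Carol is a knight.
- Eve (knave) says "We are all the same type" - this is FALSE (a lie) because Leo and Carol are knights and Eve is a knave.
- Carol (knight) says "Leo always speaks truthfully" - this is TRUE because Leo is a knight.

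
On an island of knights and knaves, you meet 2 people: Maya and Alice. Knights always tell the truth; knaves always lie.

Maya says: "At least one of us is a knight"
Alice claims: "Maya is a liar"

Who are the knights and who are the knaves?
Maya is a knight.
Alice is a knave.

Verification:
- Maya (knight) says "At least one of us is a knight" - this is TRUE because Maya is a knight.
- Alice (knave) says "Maya is a liar" - this is FALSE (a lie) because Maya is a knight.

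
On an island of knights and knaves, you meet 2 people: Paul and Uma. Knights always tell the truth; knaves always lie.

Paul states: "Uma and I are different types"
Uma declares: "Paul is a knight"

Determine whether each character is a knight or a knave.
Paul is a knave.
Uma is a knave.

Verification:
- Paul (knave) says "Uma and I are different types" - this is FALSE (a lie) because Paul is a knave and Uma is a knave.
- Uma (knave) says "Paul is a knight" - this is FALSE (a lie) because Paul is a knave.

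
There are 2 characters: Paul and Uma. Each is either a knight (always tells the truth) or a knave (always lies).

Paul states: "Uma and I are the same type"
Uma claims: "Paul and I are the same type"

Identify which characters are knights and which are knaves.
Paul is a knight.
Uma is a knight.

Verification:
- Paul (knight) says "Uma and I are the same type" - this is TRUE because Paul is a knight and Uma is a knight.
- Uma (knight) says "Paul and I are the same type" - this is TRUE because Uma is a knight and Paul is a knight.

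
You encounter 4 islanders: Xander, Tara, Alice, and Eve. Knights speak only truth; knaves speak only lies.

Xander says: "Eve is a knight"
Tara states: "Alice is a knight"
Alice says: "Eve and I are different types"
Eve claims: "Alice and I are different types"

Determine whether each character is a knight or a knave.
Xander is a knave.
Tara is a knave.
Alice is a knave.
Eve is a knave.

Verification:
- Xander (knave) says "Eve is a knight" - this is FALSE (a lie) because Eve is a knave.
- Tara (knave) says "Alice is a knight" - this is FALSE (a lie) because Alice is a knave.
- Alice (knave) says "Eve and I are different types" - this is FALSE (a lie) because Alice is a knave and Eve is a knave.
- Eve (knave) says "Alice and I are different types" - this is FALSE (a lie) because Eve is a knave and Alice is a knave.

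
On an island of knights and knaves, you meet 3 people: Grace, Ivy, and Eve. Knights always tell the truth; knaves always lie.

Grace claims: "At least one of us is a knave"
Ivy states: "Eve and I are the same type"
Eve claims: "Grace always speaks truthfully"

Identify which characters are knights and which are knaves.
Grace is a knight.
Ivy is a knave.
Eve is a knight.

Verification:
- Grace (knight) says "At least one of us is a knave" - this is TRUE because Ivy is a knave.
- Ivy (knave) says "Eve and I are the same type" - this is FALSE (a lie) because Ivy is a knave and Eve is a knight.
- Eve (knight) says "Grace always speaks truthfully" - this is TRUE because Grace is a knight.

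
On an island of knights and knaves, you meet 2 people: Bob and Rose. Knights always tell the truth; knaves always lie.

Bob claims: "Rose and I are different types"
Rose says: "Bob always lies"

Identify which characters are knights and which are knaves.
Bob is a knight.
Rose is a knave.

Verification:
- Bob (knight) says "Rose and I are different types" - this is TRUE because Bob is a knight and Rose is a knave.
- Rose (knave) says "Bob always lies" - this is FALSE (a lie) because Bob is a knight.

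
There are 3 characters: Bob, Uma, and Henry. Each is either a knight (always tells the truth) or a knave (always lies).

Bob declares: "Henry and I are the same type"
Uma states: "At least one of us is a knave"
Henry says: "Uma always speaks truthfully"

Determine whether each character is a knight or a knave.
Bob is a knave.
Uma is a knight.
Henry is a knight.

Verification:
- Bob (knave) says "Henry and I are the same type" - this is FALSE (a lie) because Bob is a knave and Henry is a knight.
- Uma (knight) says "At least one of us is a knave" - this is TRUE because Bob is a knave.
- Henry (knight) says "Uma always speaks truthfully" - this is TRUE because Uma is a knight.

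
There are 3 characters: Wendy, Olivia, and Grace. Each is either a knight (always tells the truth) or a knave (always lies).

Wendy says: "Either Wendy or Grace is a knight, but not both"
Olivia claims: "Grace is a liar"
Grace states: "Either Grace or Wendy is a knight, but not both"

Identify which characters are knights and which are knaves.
Wendy is a knave.
Olivia is a knight.
Grace is a knave.

Verification:
- Wendy (knave) says "Either Wendy or Grace is a knight, but not both" - this is FALSE (a lie) because Wendy is a knave and Grace is a knave.
- Olivia (knight) says "Grace is a liar" - this is TRUE because Grace is a knave.
- Grace (knave) says "Either Grace or Wendy is a knight, but not both" - this is FALSE (a lie) because Grace is a knave and Wendy is a knave.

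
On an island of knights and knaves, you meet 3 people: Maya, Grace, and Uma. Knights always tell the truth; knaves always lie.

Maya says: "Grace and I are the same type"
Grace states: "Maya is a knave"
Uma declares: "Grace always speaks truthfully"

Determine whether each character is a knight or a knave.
Maya is a knave.
Grace is a knight.
Uma is a knight.

Verification:
- Maya (knave) says "Grace and I are the same type" - this is FALSE (a lie) because Maya is a knave and Grace is a knight.
- Grace (knight) says "Maya is a knave" - this is TRUE because Maya is a knave.
- Uma (knight) says "Grace always speaks truthfully" - this is TRUE because Grace is a knight.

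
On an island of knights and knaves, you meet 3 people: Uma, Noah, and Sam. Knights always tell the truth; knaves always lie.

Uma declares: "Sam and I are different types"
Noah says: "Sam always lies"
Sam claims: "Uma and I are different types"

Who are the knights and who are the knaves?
Uma is a knave.
Noah is a knight.
Sam is a knave.

Verification:
- Uma (knave) says "Sam and I are different types" - this is FALSE (a lie) because Uma is a knave and Sam is a knave.
- Noah (knight) says "Sam always lies" - this is TRUE because Sam is a knave.
- Sam (knave) says "Uma and I are different types" - this is FALSE (a lie) because Sam is a knave and Uma is a knave.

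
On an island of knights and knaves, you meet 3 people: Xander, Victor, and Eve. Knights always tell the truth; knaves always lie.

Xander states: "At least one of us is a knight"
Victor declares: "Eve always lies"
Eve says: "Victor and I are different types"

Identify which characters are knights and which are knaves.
Xander is a knight.
Victor is a knave.
Eve is a knight.

Verification:
- Xander (knight) says "At least one of us is a knight" - this is TRUE because Xander and Eve are knights.
- Victor (knave) says "Eve always lies" - this is FALSE (a lie) because Eve is a knight.
- Eve (knight) says "Victor and I are different types" - this is TRUE because Eve is a knight and Victor is a knave.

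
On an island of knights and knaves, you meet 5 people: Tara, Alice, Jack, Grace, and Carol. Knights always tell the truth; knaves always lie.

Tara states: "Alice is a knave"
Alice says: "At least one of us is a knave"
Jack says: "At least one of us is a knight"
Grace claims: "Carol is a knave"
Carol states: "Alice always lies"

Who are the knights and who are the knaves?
Tara is a knave.
Alice is a knight.
Jack is a knight.
Grace is a knight.
Carol is a knave.

Verification:
- Tara (knave) says "Alice is a knave" - this is FALSE (a lie) because Alice is a knight.
- Alice (knight) says "At least one of us is a knave" - this is TRUE because Tara and Carol are knaves.
- Jack (knight) says "At least one of us is a knight" - this is TRUE because Alice, Jack, and Grace are knights.
- Grace (knight) says "Carol is a knave" - this is TRUE because Carol is a knave.
- Carol (knave) says "Alice always lies" - this is FALSE (a lie) because Alice is a knight.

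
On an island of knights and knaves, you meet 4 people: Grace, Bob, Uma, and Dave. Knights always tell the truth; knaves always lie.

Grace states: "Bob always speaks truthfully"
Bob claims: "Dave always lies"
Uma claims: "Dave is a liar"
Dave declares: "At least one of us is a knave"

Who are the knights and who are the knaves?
Grace is a knave.
Bob is a knave.
Uma is a knave.
Dave is a knight.

Verification:
- Grace (knave) says "Bob always speaks truthfully" - this is FALSE (a lie) because Bob is a knave.
- Bob (knave) says "Dave always lies" - this is FALSE (a lie) because Dave is a knight.
- Uma (knave) says "Dave is a liar" - this is FALSE (a lie) because Dave is a knight.
- Dave (knight) says "At least one of us is a knave" - this is TRUE because Grace, Bob, and Uma are knaves.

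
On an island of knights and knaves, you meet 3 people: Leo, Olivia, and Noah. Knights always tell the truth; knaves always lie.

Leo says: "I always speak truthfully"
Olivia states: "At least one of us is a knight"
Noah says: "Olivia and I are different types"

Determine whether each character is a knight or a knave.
Leo is a knave.
Olivia is a knave.
Noah is a knave.

Verification:
- Leo (knave) says "I always speak truthfully" - this is FALSE (a lie) because Leo is a knave.
- Olivia (knave) says "At least one of us is a knight" - this is FALSE (a lie) because no one is a knight.
- Noah (knave) says "Olivia and I are different types" - this is FALSE (a lie) because Noah is a knave and Olivia is a knave.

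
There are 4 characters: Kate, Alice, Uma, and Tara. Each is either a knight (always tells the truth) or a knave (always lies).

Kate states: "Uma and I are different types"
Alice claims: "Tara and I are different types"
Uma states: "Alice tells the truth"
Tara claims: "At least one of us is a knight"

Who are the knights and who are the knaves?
Kate is a knave.
Alice is a knave.
Uma is a knave.
Tara is a knave.

Verification:
- Kate (knave) says "Uma and I are different types" - this is FALSE (a lie) because Kate is a knave and Uma is a knave.
- Alice (knave) says "Tara and I are different types" - this is FALSE (a lie) because Alice is a knave and Tara is a knave.
- Uma (knave) says "Alice tells the truth" - this is FALSE (a lie) because Alice is a knave.
- Tara (knave) says "At least one of us is a knight" - this is FALSE (a lie) because no one is a knight.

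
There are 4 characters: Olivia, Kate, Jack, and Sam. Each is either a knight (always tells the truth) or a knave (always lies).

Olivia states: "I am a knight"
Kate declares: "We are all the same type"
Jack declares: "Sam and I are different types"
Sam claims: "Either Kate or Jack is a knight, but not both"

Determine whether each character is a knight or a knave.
Olivia is a knight.
Kate is a knave.
Jack is a knave.
Sam is a knave.

Verification:
- Olivia (knight) says "I am a knight" - this is TRUE because Olivia is a knight.
- Kate (knave) says "We are all the same type" - this is FALSE (a lie) because Olivia is a knight and Kate, Jack, and Sam are knaves.
- Jack (knave) says "Sam and I are different types" - this is FALSE (a lie) because Jack is a knave and Sam is a knave.
- Sam (knave) says "Either Kate or Jack is a knight, but not both" - this is FALSE (a lie) because Kate is a knave and Jack is a knave.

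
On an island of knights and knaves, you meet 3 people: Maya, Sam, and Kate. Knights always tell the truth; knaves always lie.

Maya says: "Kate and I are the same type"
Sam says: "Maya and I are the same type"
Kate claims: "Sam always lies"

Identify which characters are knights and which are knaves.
Maya is a knight.
Sam is a knave.
Kate is a knight.

Verification:
- Maya (knight) says "Kate and I are the same type" - this is TRUE because Maya is a knight and Kate is a knight.
- Sam (knave) says "Maya and I are the same type" - this is FALSE (a lie) because Sam is a knave and Maya is a knight.
- Kate (knight) says "Sam always lies" - this is TRUE because Sam is a knave.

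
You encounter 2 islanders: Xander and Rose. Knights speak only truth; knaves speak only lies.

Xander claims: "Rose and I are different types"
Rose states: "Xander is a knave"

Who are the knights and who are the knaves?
Xander is a knight.
Rose is a knave.

Verification:
- Xander (knight) says "Rose and I are different types" - this is TRUE because Xander is a knight and Rose is a knave.
- Rose (knave) says "Xander is a knave" - this is FALSE (a lie) because Xander is a knight.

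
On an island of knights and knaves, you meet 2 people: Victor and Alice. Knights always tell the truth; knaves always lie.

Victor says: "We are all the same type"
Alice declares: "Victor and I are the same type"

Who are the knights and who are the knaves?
Victor is a knight.
Alice is a knight.

Verification:
- Victor (knight) says "We are all the same type" - this is TRUE because Victor and Alice are knights.
- Alice (knight) says "Victor and I are the same type" - this is TRUE because Alice is a knight and Victor is a knight.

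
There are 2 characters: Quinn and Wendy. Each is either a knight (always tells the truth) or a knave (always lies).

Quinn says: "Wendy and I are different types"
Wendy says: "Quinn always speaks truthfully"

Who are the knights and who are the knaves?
Quinn is a knave.
Wendy is a knave.

Verification:
- Quinn (knave) says "Wendy and I are different types" - this is FALSE (a lie) because Quinn is a knave and Wendy is a knave.
- Wendy (knave) says "Quinn always speaks truthfully" - this is FALSE (a lie) because Quinn is a knave.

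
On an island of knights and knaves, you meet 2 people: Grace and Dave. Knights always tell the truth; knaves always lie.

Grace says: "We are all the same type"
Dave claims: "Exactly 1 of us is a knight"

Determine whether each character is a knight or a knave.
Grace is a knave.
Dave is a knight.

Verification:
- Grace (knave) says "We are all the same type" - this is FALSE (a lie) because Dave is a knight and Grace is a knave.
- Dave (knight) says "Exactly 1 of us is a knight" - this is TRUE because there are 1 knights.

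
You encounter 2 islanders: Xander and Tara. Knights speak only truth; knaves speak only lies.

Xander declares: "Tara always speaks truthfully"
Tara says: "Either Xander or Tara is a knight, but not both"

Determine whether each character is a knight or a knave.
Xander is a knave.
Tara is a knave.

Verification:
- Xander (knave) says "Tara always speaks truthfully" - this is FALSE (a lie) because Tara is a knave.
- Tara (knave) says "Either Xander or Tara is a knight, but not both" - this is FALSE (a lie) because Xander is a knave and Tara is a knave.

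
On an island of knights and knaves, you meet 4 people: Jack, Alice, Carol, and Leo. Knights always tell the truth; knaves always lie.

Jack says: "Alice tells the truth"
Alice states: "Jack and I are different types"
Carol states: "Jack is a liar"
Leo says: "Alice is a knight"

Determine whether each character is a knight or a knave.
Jack is a knave.
Alice is a knave.
Carol is a knight.
Leo is a knave.

Verification:
- Jack (knave) says "Alice tells the truth" - this is FALSE (a lie) because Alice is a knave.
- Alice (knave) says "Jack and I are different types" - this is FALSE (a lie) because Alice is a knave and Jack is a knave.
- Carol (knight) says "Jack is a liar" - this is TRUE because Jack is a knave.
- Leo (knave) says "Alice is a knight" - this is FALSE (a lie) because Alice is a knave.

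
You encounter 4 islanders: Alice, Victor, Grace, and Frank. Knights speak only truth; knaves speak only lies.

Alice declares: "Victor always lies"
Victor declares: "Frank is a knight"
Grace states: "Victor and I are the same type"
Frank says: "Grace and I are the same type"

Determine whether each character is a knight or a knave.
Alice is a knave.
Victor is a knight.
Grace is a knight.
Frank is a knight.

Verification:
- Alice (knave) says "Victor always lies" - this is FALSE (a lie) because Victor is a knight.
- Victor (knight) says "Frank is a knight" - this is TRUE because Frank is a knight.
- Grace (knight) says "Victor and I are the same type" - this is TRUE because Grace is a knight and Victor is a knight.
- Frank (knight) says "Grace and I are the same type" - this is TRUE because Frank is a knight and Grace is a knight.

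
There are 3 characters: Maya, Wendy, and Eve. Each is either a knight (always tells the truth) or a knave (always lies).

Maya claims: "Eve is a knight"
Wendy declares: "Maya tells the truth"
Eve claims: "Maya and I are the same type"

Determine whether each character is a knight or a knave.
Maya is a knight.
Wendy is a knight.
Eve is a knight.

Verification:
- Maya (knight) says "Eve is a knight" - this is TRUE because Eve is a knight.
- Wendy (knight) says "Maya tells the truth" - this is TRUE because Maya is a knight.
- Eve (knight) says "Maya and I are the same type" - this is TRUE because Eve is a knight and Maya is a knight.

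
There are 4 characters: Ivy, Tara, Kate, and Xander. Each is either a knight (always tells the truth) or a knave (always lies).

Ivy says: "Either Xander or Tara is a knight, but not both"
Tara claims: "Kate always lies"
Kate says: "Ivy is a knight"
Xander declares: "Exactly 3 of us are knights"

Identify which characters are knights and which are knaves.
Ivy is a knight.
Tara is a knave.
Kate is a knight.
Xander is a knight.

Verification:
- Ivy (knight) says "Either Xander or Tara is a knight, but not both" - this is TRUE because Xander is a knight and Tara is a knave.
- Tara (knave) says "Kate always lies" - this is FALSE (a lie) because Kate is a knight.
- Kate (knight) says "Ivy is a knight" - this is TRUE because Ivy is a knight.
- Xander (knight) says "Exactly 3 of us are knights" - this is TRUE because there are 3 knights.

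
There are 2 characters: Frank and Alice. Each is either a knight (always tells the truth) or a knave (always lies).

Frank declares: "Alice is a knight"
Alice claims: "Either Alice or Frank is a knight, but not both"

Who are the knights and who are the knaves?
Frank is a knave.
Alice is a knave.

Verification:
- Frank (knave) says "Alice is a knight" - this is FALSE (a lie) because Alice is a knave.
- Alice (knave) says "Either Alice or Frank is a knight, but not both" - this is FALSE (a lie) because Alice is a knave and Frank is a knave.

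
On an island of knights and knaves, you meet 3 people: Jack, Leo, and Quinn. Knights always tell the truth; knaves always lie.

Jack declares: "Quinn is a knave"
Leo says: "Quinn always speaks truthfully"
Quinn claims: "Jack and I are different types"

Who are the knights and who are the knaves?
Jack is a knave.
Leo is a knight.
Quinn is a knight.

Verification:
- Jack (knave) says "Quinn is a knave" - this is FALSE (a lie) because Quinn is a knight.
- Leo (knight) says "Quinn always speaks truthfully" - this is TRUE because Quinn is a knight.
- Quinn (knight) says "Jack and I are different types" - this is TRUE because Quinn is a knight and Jack is a knave.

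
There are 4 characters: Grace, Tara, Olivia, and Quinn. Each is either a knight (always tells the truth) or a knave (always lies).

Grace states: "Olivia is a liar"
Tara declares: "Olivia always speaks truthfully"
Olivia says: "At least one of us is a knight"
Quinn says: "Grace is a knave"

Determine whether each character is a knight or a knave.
Grace is a knave.
Tara is a knight.
Olivia is a knight.
Quinn is a knight.

Verification:
- Grace (knave) says "Olivia is a liar" - this is FALSE (a lie) because Olivia is a knight.
- Tara (knight) says "Olivia always speaks truthfully" - this is TRUE because Olivia is a knight.
- Olivia (knight) says "At least one of us is a knight" - this is TRUE because Tara, Olivia, and Quinn are knights.
- Quinn (knight) says "Grace is a knave" - this is TRUE because Grace is a knave.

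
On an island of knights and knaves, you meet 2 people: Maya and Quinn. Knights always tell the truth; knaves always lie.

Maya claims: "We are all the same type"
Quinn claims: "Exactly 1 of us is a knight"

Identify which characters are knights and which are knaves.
Maya is a knave.
Quinn is a knight.

Verification:
- Maya (knave) says "We are all the same type" - this is FALSE (a lie) because Quinn is a knight and Maya is a knave.
- Quinn (knight) says "Exactly 1 of us is a knight" - this is TRUE because there are 1 knights.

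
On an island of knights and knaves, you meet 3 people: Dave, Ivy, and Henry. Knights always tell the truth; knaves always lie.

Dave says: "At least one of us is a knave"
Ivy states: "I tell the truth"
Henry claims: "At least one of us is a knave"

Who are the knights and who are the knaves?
Dave is a knight.
Ivy is a knave.
Henry is a knight.

Verification:
- Dave (knight) says "At least one of us is a knave" - this is TRUE because Ivy is a knave.
- Ivy (knave) says "I tell the truth" - this is FALSE (a lie) because Ivy is a knave.
- Henry (knight) says "At least one of us is a knave" - this is TRUE because Ivy is a knave.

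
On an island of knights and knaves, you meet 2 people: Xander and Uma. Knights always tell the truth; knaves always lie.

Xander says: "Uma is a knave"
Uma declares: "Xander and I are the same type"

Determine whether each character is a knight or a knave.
Xander is a knight.
Uma is a knave.

Verification:
- Xander (knight) says "Uma is a knave" - this is TRUE because Uma is a knave.
- Uma (knave) says "Xander and I are the same type" - this is FALSE (a lie) because Uma is a knave and Xander is a knight.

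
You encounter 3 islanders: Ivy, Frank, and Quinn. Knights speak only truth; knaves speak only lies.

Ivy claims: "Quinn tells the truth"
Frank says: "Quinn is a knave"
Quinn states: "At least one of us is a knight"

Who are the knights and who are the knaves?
Ivy is a knight.
Frank is a knave.
Quinn is a knight.

Verification:
- Ivy (knight) says "Quinn tells the truth" - this is TRUE because Quinn is a knight.
- Frank (knave) says "Quinn is a knave" - this is FALSE (a lie) because Quinn is a knight.
- Quinn (knight) says "At least one of us is a knight" - this is TRUE because Ivy and Quinn are knights.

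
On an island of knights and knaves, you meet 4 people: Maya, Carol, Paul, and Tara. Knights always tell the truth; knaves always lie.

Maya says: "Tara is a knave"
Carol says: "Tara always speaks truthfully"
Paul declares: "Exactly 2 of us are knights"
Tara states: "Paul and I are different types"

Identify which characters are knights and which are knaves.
Maya is a knight.
Carol is a knave.
Paul is a knave.
Tara is a knave.

Verification:
- Maya (knight) says "Tara is a knave" - this is TRUE because Tara is a knave.
- Carol (knave) says "Tara always speaks truthfully" - this is FALSE (a lie) because Tara is a knave.
- Paul (knave) says "Exactly 2 of us are knights" - this is FALSE (a lie) because there are 1 knights.
- Tara (knave) says "Paul and I are different types" - this is FALSE (a lie) because Tara is a knave and Paul is a knave.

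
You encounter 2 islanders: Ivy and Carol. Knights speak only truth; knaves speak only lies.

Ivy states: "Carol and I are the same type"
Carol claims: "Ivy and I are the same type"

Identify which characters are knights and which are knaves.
Ivy is a knight.
Carol is a knight.

Verification:
- Ivy (knight) says "Carol and I are the same type" - this is TRUE because Ivy is a knight and Carol is a knight.
- Carol (knight) says "Ivy and I are the same type" - this is TRUE because Carol is a knight and Ivy is a knight.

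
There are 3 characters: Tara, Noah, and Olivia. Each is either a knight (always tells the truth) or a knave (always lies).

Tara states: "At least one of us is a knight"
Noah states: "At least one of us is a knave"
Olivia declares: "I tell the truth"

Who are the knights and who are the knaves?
Tara is a knight.
Noah is a knight.
Olivia is a knave.

Verification:
- Tara (knight) says "At least one of us is a knight" - this is TRUE because Tara and Noah are knights.
- Noah (knight) says "At least one of us is a knave" - this is TRUE because Olivia is a knave.
- Olivia (knave) says "I tell the truth" - this is FALSE (a lie) because Olivia is a knave.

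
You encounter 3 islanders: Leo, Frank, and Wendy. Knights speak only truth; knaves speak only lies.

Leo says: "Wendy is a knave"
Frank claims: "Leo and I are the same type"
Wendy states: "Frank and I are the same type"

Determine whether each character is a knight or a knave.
Leo is a knight.
Frank is a knight.
Wendy is a knave.

Verification:
- Leo (knight) says "Wendy is a knave" - this is TRUE because Wendy is a knave.
- Frank (knight) says "Leo and I are the same type" - this is TRUE because Frank is a knight and Leo is a knight.
- Wendy (knave) says "Frank and I are the same type" - this is FALSE (a lie) because Wendy is a knave and Frank is a knight.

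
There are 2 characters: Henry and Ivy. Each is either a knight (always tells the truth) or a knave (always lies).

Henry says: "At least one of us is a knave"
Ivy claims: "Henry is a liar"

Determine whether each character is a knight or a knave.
Henry is a knight.
Ivy is a knave.

Verification:
- Henry (knight) says "At least one of us is a knave" - this is TRUE because Ivy is a knave.
- Ivy (knave) says "Henry is a liar" - this is FALSE (a lie) because Henry is a knight.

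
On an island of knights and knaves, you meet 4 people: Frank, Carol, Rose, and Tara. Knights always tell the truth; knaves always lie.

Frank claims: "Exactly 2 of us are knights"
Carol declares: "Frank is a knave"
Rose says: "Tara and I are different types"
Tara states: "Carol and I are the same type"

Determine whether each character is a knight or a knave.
Frank is a knave.
Carol is a knight.
Rose is a knave.
Tara is a knave.

Verification:
- Frank (knave) says "Exactly 2 of us are knights" - this is FALSE (a lie) because there are 1 knights.
- Carol (knight) says "Frank is a knave" - this is TRUE because Frank is a knave.
- Rose (knave) says "Tara and I are different types" - this is FALSE (a lie) because Rose is a knave and Tara is a knave.
- Tara (knave) says "Carol and I are the same type" - this is FALSE (a lie) because Tara is a knave and Carol is a knight.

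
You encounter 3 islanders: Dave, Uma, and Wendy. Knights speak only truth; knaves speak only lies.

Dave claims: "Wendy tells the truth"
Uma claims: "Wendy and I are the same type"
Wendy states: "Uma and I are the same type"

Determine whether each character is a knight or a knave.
Dave is a knight.
Uma is a knight.
Wendy is a knight.

Verification:
- Dave (knight) says "Wendy tells the truth" - this is TRUE because Wendy is a knight.
- Uma (knight) says "Wendy and I are the same type" - this is TRUE because Uma is a knight and Wendy is a knight.
- Wendy (knight) says "Uma and I are the same type" - this is TRUE because Wendy is a knight and Uma is a knight.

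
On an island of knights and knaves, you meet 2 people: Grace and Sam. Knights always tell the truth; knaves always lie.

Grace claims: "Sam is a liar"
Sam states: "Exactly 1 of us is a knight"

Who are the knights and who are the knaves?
Grace is a knave.
Sam is a knight.

Verification:
- Grace (knave) says "Sam is a liar" - this is FALSE (a lie) because Sam is a knight.
- Sam (knight) says "Exactly 1 of us is a knight" - this is TRUE because there are 1 knights.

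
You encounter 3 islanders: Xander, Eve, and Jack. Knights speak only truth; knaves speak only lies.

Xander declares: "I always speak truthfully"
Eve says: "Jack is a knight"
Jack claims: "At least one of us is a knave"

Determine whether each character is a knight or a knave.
Xander is a knave.
Eve is a knight.
Jack is a knight.

Verification:
- Xander (knave) says "I always speak truthfully" - this is FALSE (a lie) because Xander is a knave.
- Eve (knight) says "Jack is a knight" - this is TRUE because Jack is a knight.
- Jack (knight) says "At least one of us is a knave" - this is TRUE because Xander is a knave.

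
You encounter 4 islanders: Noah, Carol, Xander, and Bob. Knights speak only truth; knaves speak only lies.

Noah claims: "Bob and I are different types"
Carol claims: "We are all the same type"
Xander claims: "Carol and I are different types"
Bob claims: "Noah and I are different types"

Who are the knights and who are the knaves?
Noah is a knave.
Carol is a knave.
Xander is a knight.
Bob is a knave.

Verification:
- Noah (knave) says "Bob and I are different types" - this is FALSE (a lie) because Noah is a knave and Bob is a knave.
- Carol (knave) says "We are all the same type" - this is FALSE (a lie) because Xander is a knight and Noah, Carol, and Bob are knaves.
- Xander (knight) says "Carol and I are different types" - this is TRUE because Xander is a knight and Carol is a knave.
- Bob (knave) says "Noah and I are different types" - this is FALSE (a lie) because Bob is a knave and Noah is a knave.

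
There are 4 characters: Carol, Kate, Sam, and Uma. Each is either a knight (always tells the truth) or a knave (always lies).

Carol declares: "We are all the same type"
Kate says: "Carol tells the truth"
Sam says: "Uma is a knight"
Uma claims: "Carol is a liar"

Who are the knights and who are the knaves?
Carol is a knave.
Kate is a knave.
Sam is a knight.
Uma is a knight.

Verification:
- Carol (knave) says "We are all the same type" - this is FALSE (a lie) because Sam and Uma are knights and Carol and Kate are knaves.
- Kate (knave) says "Carol tells the truth" - this is FALSE (a lie) because Carol is a knave.
- Sam (knight) says "Uma is a knight" - this is TRUE because Uma is a knight.
- Uma (knight) says "Carol is a liar" - this is TRUE because Carol is a knave.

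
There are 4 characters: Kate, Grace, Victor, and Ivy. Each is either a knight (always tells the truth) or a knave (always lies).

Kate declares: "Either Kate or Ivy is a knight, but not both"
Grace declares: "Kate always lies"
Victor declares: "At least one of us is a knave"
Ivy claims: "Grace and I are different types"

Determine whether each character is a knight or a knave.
Kate is a knight.
Grace is a knave.
Victor is a knight.
Ivy is a knave.

Verification:
- Kate (knight) says "Either Kate or Ivy is a knight, but not both" - this is TRUE because Kate is a knight and Ivy is a knave.
- Grace (knave) says "Kate always lies" - this is FALSE (a lie) because Kate is a knight.
- Victor (knight) says "At least one of us is a knave" - this is TRUE because Grace and Ivy are knaves.
- Ivy (knave) says "Grace and I are different types" - this is FALSE (a lie) because Ivy is a knave and Grace is a knave.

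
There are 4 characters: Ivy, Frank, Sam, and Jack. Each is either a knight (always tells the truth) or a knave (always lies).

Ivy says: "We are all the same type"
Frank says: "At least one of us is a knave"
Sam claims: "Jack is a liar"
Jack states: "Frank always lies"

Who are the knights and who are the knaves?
Ivy is a knave.
Frank is a knight.
Sam is a knight.
Jack is a knave.

Verification:
- Ivy (knave) says "We are all the same type" - this is FALSE (a lie) because Frank and Sam are knights and Ivy and Jack are knaves.
- Frank (knight) says "At least one of us is a knave" - this is TRUE because Ivy and Jack are knaves.
- Sam (knight) says "Jack is a liar" - this is TRUE because Jack is a knave.
- Jack (knave) says "Frank always lies" - this is FALSE (a lie) because Frank is a knight.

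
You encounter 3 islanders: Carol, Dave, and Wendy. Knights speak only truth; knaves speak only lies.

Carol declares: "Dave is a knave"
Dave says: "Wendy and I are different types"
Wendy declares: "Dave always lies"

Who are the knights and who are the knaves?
Carol is a knave.
Dave is a knight.
Wendy is a knave.

Verification:
- Carol (knave) says "Dave is a knave" - this is FALSE (a lie) because Dave is a knight.
- Dave (knight) says "Wendy and I are different types" - this is TRUE because Dave is a knight and Wendy is a knave.
- Wendy (knave) says "Dave always lies" - this is FALSE (a lie) because Dave is a knight.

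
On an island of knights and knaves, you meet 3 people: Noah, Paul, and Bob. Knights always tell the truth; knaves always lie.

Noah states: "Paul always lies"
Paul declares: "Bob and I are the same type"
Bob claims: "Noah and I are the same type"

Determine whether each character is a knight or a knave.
Noah is a knight.
Paul is a knave.
Bob is a knight.

Verification:
- Noah (knight) says "Paul always lies" - this is TRUE because Paul is a knave.
- Paul (knave) says "Bob and I are the same type" - this is FALSE (a lie) because Paul is a knave and Bob is a knight.
- Bob (knight) says "Noah and I are the same type" - this is TRUE because Bob is a knight and Noah is a knight.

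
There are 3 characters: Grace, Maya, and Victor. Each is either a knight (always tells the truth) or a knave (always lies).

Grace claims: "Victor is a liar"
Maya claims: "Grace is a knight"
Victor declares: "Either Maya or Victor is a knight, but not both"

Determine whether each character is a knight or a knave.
Grace is a knave.
Maya is a knave.
Victor is a knight.

Verification:
- Grace (knave) says "Victor is a liar" - this is FALSE (a lie) because Victor is a knight.
- Maya (knave) says "Grace is a knight" - this is FALSE (a lie) because Grace is a knave.
- Victor (knight) says "Either Maya or Victor is a knight, but not both" - this is TRUE because Maya is a knave and Victor is a knight.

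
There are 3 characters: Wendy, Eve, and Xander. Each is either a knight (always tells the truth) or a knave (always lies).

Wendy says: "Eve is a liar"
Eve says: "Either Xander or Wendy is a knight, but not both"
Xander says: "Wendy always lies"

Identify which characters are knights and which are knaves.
Wendy is a knave.
Eve is a knight.
Xander is a knight.

Verification:
- Wendy (knave) says "Eve is a liar" - this is FALSE (a lie) because Eve is a knight.
- Eve (knight) says "Either Xander or Wendy is a knight, but not both" - this is TRUE because Xander is a knight and Wendy is a knave.
- Xander (knight) says "Wendy always lies" - this is TRUE because Wendy is a knave.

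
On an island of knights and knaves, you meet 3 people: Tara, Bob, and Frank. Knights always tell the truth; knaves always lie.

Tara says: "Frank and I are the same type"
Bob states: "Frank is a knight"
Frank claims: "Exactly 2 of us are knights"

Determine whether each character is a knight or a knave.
Tara is a knave.
Bob is a knight.
Frank is a knight.

Verification:
- Tara (knave) says "Frank and I are the same type" - this is FALSE (a lie) because Tara is a knave and Frank is a knight.
- Bob (knight) says "Frank is a knight" - this is TRUE because Frank is a knight.
- Frank (knight) says "Exactly 2 of us are knights" - this is TRUE because there are 2 knights.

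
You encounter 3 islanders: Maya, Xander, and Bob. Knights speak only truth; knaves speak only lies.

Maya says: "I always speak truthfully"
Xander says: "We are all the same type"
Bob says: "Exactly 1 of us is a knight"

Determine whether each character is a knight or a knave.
Maya is a knave.
Xander is a knave.
Bob is a knight.

Verification:
- Maya (knave) says "I always speak truthfully" - this is FALSE (a lie) because Maya is a knave.
- Xander (knave) says "We are all the same type" - this is FALSE (a lie) because Bob is a knight and Maya and Xander are knaves.
- Bob (knight) says "Exactly 1 of us is a knight" - this is TRUE because there are 1 knights.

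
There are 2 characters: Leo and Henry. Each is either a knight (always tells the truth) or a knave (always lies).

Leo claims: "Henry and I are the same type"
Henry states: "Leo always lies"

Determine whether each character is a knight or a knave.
Leo is a knave.
Henry is a knight.

Verification:
- Leo (knave) says "Henry and I are the same type" - this is FALSE (a lie) because Leo is a knave and Henry is a knight.
- Henry (knight) says "Leo always lies" - this is TRUE because Leo is a knave.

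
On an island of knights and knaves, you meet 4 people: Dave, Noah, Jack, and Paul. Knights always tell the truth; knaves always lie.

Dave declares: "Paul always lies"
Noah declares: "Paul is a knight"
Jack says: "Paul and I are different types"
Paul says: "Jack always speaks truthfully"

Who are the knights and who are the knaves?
Dave is a knight.
Noah is a knave.
Jack is a knave.
Paul is a knave.

Verification:
- Dave (knight) says "Paul always lies" - this is TRUE because Paul is a knave.
- Noah (knave) says "Paul is a knight" - this is FALSE (a lie) because Paul is a knave.
- Jack (knave) says "Paul and I are different types" - this is FALSE (a lie) because Jack is a knave and Paul is a knave.
- Paul (knave) says "Jack always speaks truthfully" - this is FALSE (a lie) because Jack is a knave.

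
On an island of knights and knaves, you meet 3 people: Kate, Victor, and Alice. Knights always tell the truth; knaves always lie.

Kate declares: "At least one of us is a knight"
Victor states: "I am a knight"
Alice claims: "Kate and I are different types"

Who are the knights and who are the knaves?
Kate is a knave.
Victor is a knave.
Alice is a knave.

Verification:
- Kate (knave) says "At least one of us is a knight" - this is FALSE (a lie) because no one is a knight.
- Victor (knave) says "I am a knight" - this is FALSE (a lie) because Victor is a knave.
- Alice (knave) says "Kate and I are different types" - this is FALSE (a lie) because Alice is a knave and Kate is a knave.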